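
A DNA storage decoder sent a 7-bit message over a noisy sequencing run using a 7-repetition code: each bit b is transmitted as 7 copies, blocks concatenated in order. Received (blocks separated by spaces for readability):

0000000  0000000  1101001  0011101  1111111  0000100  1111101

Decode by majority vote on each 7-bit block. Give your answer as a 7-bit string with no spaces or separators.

Block 1 (0000000): 0 ones → 0
Block 2 (0000000): 0 ones → 0
Block 3 (1101001): 4 ones → 1
Block 4 (0011101): 4 ones → 1
Block 5 (1111111): 7 ones → 1
Block 6 (0000100): 1 one → 0
Block 7 (1111101): 6 ones → 1

0011101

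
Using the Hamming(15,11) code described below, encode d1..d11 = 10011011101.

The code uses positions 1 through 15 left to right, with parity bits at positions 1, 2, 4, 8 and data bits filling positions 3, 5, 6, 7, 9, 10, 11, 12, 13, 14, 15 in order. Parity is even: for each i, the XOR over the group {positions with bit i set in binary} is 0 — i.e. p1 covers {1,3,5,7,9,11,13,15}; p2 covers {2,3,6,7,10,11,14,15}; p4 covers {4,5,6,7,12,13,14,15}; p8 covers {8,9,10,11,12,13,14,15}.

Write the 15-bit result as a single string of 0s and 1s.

Place data at non-parity positions: p1 p2 1 p4 0 0 1 p8 1 0 1 1 1 0 1
p1 (pos 1,3,5,7,9,11,13,15): XOR of data positions = 1⊕0⊕1⊕1⊕1⊕1⊕1 = 0
p2 (pos 2,3,6,7,10,11,14,15): XOR of data positions = 1⊕0⊕1⊕0⊕1⊕0⊕1 = 0
p4 (pos 4,5,6,7,12,13,14,15): XOR of data positions = 0⊕0⊕1⊕1⊕1⊕0⊕1 = 0
p8 (pos 8,9,10,11,12,13,14,15): XOR of data positions = 1⊕0⊕1⊕1⊕1⊕0⊕1 = 1
Codeword: 001000111011101

001000111011101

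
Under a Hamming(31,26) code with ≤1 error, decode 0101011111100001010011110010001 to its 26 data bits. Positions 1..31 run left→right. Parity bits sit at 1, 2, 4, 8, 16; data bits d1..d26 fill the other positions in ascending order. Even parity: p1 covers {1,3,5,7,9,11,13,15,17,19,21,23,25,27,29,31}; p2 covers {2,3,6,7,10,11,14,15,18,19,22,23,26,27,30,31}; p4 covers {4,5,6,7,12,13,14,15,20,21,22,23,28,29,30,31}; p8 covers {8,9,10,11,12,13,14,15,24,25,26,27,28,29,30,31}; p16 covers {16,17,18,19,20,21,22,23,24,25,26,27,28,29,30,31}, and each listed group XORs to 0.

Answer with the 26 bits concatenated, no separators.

s1 (pos 1,3,5,7,9,11,13,15,17,19,21,23,25,27,29,31): 0⊕0⊕0⊕1⊕1⊕1⊕0⊕0⊕0⊕0⊕1⊕1⊕0⊕1⊕0⊕1 = 1
s2 (pos 2,3,6,7,10,11,14,15,18,19,22,23,26,27,30,31): 1⊕0⊕1⊕1⊕1⊕1⊕0⊕0⊕1⊕0⊕1⊕1⊕0⊕1⊕0⊕1 = 0
s4 (pos 4,5,6,7,12,13,14,15,20,21,22,23,28,29,30,31): 1⊕0⊕1⊕1⊕0⊕0⊕0⊕0⊕0⊕1⊕1⊕1⊕0⊕0⊕0⊕1 = 1
s8 (pos 8,9,10,11,12,13,14,15,24,25,26,27,28,29,30,31): 1⊕1⊕1⊕1⊕0⊕0⊕0⊕0⊕1⊕0⊕0⊕1⊕0⊕0⊕0⊕1 = 1
s16 (pos 16,17,18,19,20,21,22,23,24,25,26,27,28,29,30,31): 1⊕0⊕1⊕0⊕0⊕1⊕1⊕1⊕1⊕0⊕0⊕1⊕0⊕0⊕0⊕1 = 0
Syndrome s16…s1 = 01101 → error at position 13.
Flip position 13: 0101011111100001010011110010001 → 0101011111101001010011110010001
Read data bits from positions 3,5,6,7,9,10,11,12,13,14,15,17,18,19,20,21,22,23,24,25,26,27,28,29,30,31: 00111110100010011110010001

00111110100010011110010001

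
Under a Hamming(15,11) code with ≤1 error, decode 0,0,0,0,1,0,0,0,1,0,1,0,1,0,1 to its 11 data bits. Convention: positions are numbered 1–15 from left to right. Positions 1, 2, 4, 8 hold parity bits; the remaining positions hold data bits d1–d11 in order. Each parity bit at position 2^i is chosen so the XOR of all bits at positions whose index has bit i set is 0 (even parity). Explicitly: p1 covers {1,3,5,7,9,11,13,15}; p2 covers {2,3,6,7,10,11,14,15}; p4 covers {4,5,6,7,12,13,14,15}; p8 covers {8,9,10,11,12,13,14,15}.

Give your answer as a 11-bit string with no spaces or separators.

00001010101

s1 (pos 1,3,5,7,9,11,13,15): 0⊕0⊕1⊕0⊕1⊕1⊕1⊕1 = 1
s2 (pos 2,3,6,7,10,11,14,15): 0⊕0⊕0⊕0⊕0⊕1⊕0⊕1 = 0
s4 (pos 4,5,6,7,12,13,14,15): 0⊕1⊕0⊕0⊕0⊕1⊕0⊕1 = 1
s8 (pos 8,9,10,11,12,13,14,15): 0⊕1⊕0⊕1⊕0⊕1⊕0⊕1 = 0
Syndrome s8…s1 = 0101 → error at position 5.
Flip position 5: 000010001010101 → 000000001010101
Read data bits from positions 3,5,6,7,9,10,11,12,13,14,15: 00001010101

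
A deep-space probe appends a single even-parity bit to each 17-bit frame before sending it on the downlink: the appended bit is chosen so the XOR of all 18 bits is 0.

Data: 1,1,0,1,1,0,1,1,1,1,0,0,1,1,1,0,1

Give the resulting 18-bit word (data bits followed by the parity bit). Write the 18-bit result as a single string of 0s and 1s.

XOR of the 17 data bits: 1⊕1⊕0⊕1⊕1⊕0⊕1⊕1⊕1⊕1⊕0⊕0⊕1⊕1⊕1⊕0⊕1 = 0
Parity bit = 0 (so all 18 bits XOR to 0).

110110111100111010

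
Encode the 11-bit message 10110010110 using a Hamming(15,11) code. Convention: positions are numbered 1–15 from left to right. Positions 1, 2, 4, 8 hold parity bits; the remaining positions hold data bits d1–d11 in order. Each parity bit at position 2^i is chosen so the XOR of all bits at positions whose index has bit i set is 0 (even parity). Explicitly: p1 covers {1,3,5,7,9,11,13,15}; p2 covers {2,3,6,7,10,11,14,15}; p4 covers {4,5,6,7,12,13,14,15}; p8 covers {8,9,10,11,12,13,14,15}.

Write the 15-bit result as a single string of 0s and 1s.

Place data at non-parity positions: p1 p2 1 p4 0 1 1 p8 0 0 1 0 1 1 0
p1 (pos 1,3,5,7,9,11,13,15): XOR of data positions = 1⊕0⊕1⊕0⊕1⊕1⊕0 = 0
p2 (pos 2,3,6,7,10,11,14,15): XOR of data positions = 1⊕1⊕1⊕0⊕1⊕1⊕0 = 1
p4 (pos 4,5,6,7,12,13,14,15): XOR of data positions = 0⊕1⊕1⊕0⊕1⊕1⊕0 = 0
p8 (pos 8,9,10,11,12,13,14,15): XOR of data positions = 0⊕0⊕1⊕0⊕1⊕1⊕0 = 1
Codeword: 011001110010110

011001110010110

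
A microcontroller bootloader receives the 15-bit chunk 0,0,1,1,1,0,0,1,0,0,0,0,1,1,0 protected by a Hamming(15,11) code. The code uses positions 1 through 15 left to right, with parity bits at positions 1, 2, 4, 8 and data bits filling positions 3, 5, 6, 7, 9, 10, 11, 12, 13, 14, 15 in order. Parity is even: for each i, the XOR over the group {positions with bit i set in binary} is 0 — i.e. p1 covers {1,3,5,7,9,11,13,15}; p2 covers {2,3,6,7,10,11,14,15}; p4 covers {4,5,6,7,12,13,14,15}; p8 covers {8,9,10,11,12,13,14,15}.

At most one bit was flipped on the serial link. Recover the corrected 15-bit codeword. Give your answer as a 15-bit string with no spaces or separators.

001110011000110

s1 (pos 1,3,5,7,9,11,13,15): 0⊕1⊕1⊕0⊕0⊕0⊕1⊕0 = 1
s2 (pos 2,3,6,7,10,11,14,15): 0⊕1⊕0⊕0⊕0⊕0⊕1⊕0 = 0
s4 (pos 4,5,6,7,12,13,14,15): 1⊕1⊕0⊕0⊕0⊕1⊕1⊕0 = 0
s8 (pos 8,9,10,11,12,13,14,15): 1⊕0⊕0⊕0⊕0⊕1⊕1⊕0 = 1
Syndrome s8…s1 = 1001 → error at position 9.
Flip position 9: 001110010000110 → 001110011000110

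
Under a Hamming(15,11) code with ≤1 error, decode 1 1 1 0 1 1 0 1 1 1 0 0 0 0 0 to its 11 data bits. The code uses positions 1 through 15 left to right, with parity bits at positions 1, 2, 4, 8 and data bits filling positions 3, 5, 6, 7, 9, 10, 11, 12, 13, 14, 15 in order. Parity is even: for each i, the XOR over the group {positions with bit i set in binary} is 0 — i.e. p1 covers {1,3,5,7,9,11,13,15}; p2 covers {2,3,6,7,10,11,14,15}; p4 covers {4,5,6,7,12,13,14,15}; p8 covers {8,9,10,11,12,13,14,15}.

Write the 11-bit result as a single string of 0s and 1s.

s1 (pos 1,3,5,7,9,11,13,15): 1⊕1⊕1⊕0⊕1⊕0⊕0⊕0 = 0
s2 (pos 2,3,6,7,10,11,14,15): 1⊕1⊕1⊕0⊕1⊕0⊕0⊕0 = 0
s4 (pos 4,5,6,7,12,13,14,15): 0⊕1⊕1⊕0⊕0⊕0⊕0⊕0 = 0
s8 (pos 8,9,10,11,12,13,14,15): 1⊕1⊕1⊕0⊕0⊕0⊕0⊕0 = 1
Syndrome s8…s1 = 1000 → error at position 8.
Flip position 8: 111011011100000 → 111011001100000
Read data bits from positions 3,5,6,7,9,10,11,12,13,14,15: 11101100000

11101100000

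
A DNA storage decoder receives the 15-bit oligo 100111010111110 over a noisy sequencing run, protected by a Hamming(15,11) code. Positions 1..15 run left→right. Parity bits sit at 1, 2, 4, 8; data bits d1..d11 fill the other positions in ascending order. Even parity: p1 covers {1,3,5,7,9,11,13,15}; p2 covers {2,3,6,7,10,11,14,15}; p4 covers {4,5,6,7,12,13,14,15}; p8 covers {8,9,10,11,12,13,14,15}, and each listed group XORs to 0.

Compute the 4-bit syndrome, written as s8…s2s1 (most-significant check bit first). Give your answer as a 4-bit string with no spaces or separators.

s1 (pos 1,3,5,7,9,11,13,15): 1⊕0⊕1⊕0⊕0⊕1⊕1⊕0 = 0
s2 (pos 2,3,6,7,10,11,14,15): 0⊕0⊕1⊕0⊕1⊕1⊕1⊕0 = 0
s4 (pos 4,5,6,7,12,13,14,15): 1⊕1⊕1⊕0⊕1⊕1⊕1⊕0 = 0
s8 (pos 8,9,10,11,12,13,14,15): 1⊕0⊕1⊕1⊕1⊕1⊕1⊕0 = 0
Syndrome s8…s1 = 0000 → no error.

0000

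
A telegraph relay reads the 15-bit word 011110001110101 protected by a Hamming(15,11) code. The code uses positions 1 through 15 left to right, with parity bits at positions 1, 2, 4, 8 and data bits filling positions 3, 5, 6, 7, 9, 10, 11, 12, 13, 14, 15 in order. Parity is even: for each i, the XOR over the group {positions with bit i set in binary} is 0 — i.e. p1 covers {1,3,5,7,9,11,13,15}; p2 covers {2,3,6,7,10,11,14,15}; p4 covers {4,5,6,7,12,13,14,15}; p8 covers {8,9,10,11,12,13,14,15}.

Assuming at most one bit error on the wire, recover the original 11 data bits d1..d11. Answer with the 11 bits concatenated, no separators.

11001010101

s1 (pos 1,3,5,7,9,11,13,15): 0⊕1⊕1⊕0⊕1⊕1⊕1⊕1 = 0
s2 (pos 2,3,6,7,10,11,14,15): 1⊕1⊕0⊕0⊕1⊕1⊕0⊕1 = 1
s4 (pos 4,5,6,7,12,13,14,15): 1⊕1⊕0⊕0⊕0⊕1⊕0⊕1 = 0
s8 (pos 8,9,10,11,12,13,14,15): 0⊕1⊕1⊕1⊕0⊕1⊕0⊕1 = 1
Syndrome s8…s1 = 1010 → error at position 10.
Flip position 10: 011110001110101 → 011110001010101
Read data bits from positions 3,5,6,7,9,10,11,12,13,14,15: 11001010101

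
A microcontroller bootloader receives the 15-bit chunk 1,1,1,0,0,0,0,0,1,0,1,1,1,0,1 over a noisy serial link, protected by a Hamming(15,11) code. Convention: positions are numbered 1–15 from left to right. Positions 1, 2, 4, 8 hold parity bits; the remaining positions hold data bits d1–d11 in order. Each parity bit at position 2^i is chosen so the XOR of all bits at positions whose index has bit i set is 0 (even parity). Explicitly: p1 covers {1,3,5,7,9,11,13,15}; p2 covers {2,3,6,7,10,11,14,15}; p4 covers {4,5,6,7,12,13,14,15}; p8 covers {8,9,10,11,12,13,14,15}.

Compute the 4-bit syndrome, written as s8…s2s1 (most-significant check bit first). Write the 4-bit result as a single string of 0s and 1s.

1100

s1 (pos 1,3,5,7,9,11,13,15): 1⊕1⊕0⊕0⊕1⊕1⊕1⊕1 = 0
s2 (pos 2,3,6,7,10,11,14,15): 1⊕1⊕0⊕0⊕0⊕1⊕0⊕1 = 0
s4 (pos 4,5,6,7,12,13,14,15): 0⊕0⊕0⊕0⊕1⊕1⊕0⊕1 = 1
s8 (pos 8,9,10,11,12,13,14,15): 0⊕1⊕0⊕1⊕1⊕1⊕0⊕1 = 1
Syndrome s8…s1 = 1100 → error at position 12.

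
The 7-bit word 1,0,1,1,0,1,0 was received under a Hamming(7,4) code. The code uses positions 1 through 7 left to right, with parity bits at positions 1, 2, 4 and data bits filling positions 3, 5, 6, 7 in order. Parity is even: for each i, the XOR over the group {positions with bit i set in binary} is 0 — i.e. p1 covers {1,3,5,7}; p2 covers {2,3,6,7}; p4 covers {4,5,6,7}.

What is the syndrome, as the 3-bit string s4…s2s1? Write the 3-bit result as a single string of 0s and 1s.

000

s1 (pos 1,3,5,7): 1⊕1⊕0⊕0 = 0
s2 (pos 2,3,6,7): 0⊕1⊕1⊕0 = 0
s4 (pos 4,5,6,7): 1⊕0⊕1⊕0 = 0
Syndrome s4…s1 = 000 → no error.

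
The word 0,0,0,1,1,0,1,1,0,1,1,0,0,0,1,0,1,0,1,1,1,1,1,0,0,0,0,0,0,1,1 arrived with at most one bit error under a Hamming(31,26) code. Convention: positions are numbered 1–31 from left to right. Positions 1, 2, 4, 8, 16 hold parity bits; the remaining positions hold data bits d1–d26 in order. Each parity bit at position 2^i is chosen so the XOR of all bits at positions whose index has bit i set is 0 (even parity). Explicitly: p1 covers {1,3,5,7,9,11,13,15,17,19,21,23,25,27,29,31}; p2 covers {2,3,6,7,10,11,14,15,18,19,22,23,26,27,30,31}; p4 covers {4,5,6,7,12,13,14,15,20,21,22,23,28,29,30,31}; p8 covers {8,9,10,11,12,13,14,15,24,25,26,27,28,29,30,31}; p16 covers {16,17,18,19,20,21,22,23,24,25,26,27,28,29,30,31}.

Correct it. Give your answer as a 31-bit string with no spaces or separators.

0011101101100010101111100000011

s1 (pos 1,3,5,7,9,11,13,15,17,19,21,23,25,27,29,31): 0⊕0⊕1⊕1⊕0⊕1⊕0⊕1⊕1⊕1⊕1⊕1⊕0⊕0⊕0⊕1 = 1
s2 (pos 2,3,6,7,10,11,14,15,18,19,22,23,26,27,30,31): 0⊕0⊕0⊕1⊕1⊕1⊕0⊕1⊕0⊕1⊕1⊕1⊕0⊕0⊕1⊕1 = 1
s4 (pos 4,5,6,7,12,13,14,15,20,21,22,23,28,29,30,31): 1⊕1⊕0⊕1⊕0⊕0⊕0⊕1⊕1⊕1⊕1⊕1⊕0⊕0⊕1⊕1 = 0
s8 (pos 8,9,10,11,12,13,14,15,24,25,26,27,28,29,30,31): 1⊕0⊕1⊕1⊕0⊕0⊕0⊕1⊕0⊕0⊕0⊕0⊕0⊕0⊕1⊕1 = 0
s16 (pos 16,17,18,19,20,21,22,23,24,25,26,27,28,29,30,31): 0⊕1⊕0⊕1⊕1⊕1⊕1⊕1⊕0⊕0⊕0⊕0⊕0⊕0⊕1⊕1 = 0
Syndrome s16…s1 = 00011 → error at position 3.
Flip position 3: 0001101101100010101111100000011 → 0011101101100010101111100000011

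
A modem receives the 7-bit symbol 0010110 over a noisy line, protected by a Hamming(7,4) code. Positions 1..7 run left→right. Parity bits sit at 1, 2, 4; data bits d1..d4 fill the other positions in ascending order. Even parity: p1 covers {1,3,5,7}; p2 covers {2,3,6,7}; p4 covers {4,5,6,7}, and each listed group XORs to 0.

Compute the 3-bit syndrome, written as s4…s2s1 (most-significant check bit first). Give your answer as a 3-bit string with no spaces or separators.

s1 (pos 1,3,5,7): 0⊕1⊕1⊕0 = 0
s2 (pos 2,3,6,7): 0⊕1⊕1⊕0 = 0
s4 (pos 4,5,6,7): 0⊕1⊕1⊕0 = 0
Syndrome s4…s1 = 000 → no error.

000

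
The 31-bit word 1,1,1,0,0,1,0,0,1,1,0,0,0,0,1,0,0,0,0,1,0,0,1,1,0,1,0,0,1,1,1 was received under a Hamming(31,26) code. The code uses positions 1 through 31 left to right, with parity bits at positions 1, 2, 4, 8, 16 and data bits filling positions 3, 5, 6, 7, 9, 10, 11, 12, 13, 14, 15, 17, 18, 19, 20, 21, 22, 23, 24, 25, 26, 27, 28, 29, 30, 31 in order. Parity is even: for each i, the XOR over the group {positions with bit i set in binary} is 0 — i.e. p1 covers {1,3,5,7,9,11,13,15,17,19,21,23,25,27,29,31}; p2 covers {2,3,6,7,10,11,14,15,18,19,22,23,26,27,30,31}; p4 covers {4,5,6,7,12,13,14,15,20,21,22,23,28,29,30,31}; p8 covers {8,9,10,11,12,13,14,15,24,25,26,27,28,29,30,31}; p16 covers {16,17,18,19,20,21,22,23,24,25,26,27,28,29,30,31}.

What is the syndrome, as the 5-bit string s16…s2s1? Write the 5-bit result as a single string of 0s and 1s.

10111

s1 (pos 1,3,5,7,9,11,13,15,17,19,21,23,25,27,29,31): 1⊕1⊕0⊕0⊕1⊕0⊕0⊕1⊕0⊕0⊕0⊕1⊕0⊕0⊕1⊕1 = 1
s2 (pos 2,3,6,7,10,11,14,15,18,19,22,23,26,27,30,31): 1⊕1⊕1⊕0⊕1⊕0⊕0⊕1⊕0⊕0⊕0⊕1⊕1⊕0⊕1⊕1 = 1
s4 (pos 4,5,6,7,12,13,14,15,20,21,22,23,28,29,30,31): 0⊕0⊕1⊕0⊕0⊕0⊕0⊕1⊕1⊕0⊕0⊕1⊕0⊕1⊕1⊕1 = 1
s8 (pos 8,9,10,11,12,13,14,15,24,25,26,27,28,29,30,31): 0⊕1⊕1⊕0⊕0⊕0⊕0⊕1⊕1⊕0⊕1⊕0⊕0⊕1⊕1⊕1 = 0
s16 (pos 16,17,18,19,20,21,22,23,24,25,26,27,28,29,30,31): 0⊕0⊕0⊕0⊕1⊕0⊕0⊕1⊕1⊕0⊕1⊕0⊕0⊕1⊕1⊕1 = 1
Syndrome s16…s1 = 10111 → error at position 23.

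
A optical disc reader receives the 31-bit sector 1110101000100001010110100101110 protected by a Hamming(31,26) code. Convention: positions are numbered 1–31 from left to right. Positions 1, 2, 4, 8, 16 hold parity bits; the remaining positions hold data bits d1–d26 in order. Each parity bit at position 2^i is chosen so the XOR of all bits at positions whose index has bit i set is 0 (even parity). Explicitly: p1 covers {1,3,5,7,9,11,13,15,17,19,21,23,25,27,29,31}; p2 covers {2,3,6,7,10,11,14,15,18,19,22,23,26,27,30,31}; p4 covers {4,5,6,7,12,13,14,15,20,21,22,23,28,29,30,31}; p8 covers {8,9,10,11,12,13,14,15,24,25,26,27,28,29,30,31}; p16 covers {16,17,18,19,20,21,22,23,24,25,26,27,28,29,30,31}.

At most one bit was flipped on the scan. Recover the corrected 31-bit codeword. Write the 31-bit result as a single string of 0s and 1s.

1110101000100001010110110101110

s1 (pos 1,3,5,7,9,11,13,15,17,19,21,23,25,27,29,31): 1⊕1⊕1⊕1⊕0⊕1⊕0⊕0⊕0⊕0⊕1⊕1⊕0⊕0⊕1⊕0 = 0
s2 (pos 2,3,6,7,10,11,14,15,18,19,22,23,26,27,30,31): 1⊕1⊕0⊕1⊕0⊕1⊕0⊕0⊕1⊕0⊕0⊕1⊕1⊕0⊕1⊕0 = 0
s4 (pos 4,5,6,7,12,13,14,15,20,21,22,23,28,29,30,31): 0⊕1⊕0⊕1⊕0⊕0⊕0⊕0⊕1⊕1⊕0⊕1⊕1⊕1⊕1⊕0 = 0
s8 (pos 8,9,10,11,12,13,14,15,24,25,26,27,28,29,30,31): 0⊕0⊕0⊕1⊕0⊕0⊕0⊕0⊕0⊕0⊕1⊕0⊕1⊕1⊕1⊕0 = 1
s16 (pos 16,17,18,19,20,21,22,23,24,25,26,27,28,29,30,31): 1⊕0⊕1⊕0⊕1⊕1⊕0⊕1⊕0⊕0⊕1⊕0⊕1⊕1⊕1⊕0 = 1
Syndrome s16…s1 = 11000 → error at position 24.
Flip position 24: 1110101000100001010110100101110 → 1110101000100001010110110101110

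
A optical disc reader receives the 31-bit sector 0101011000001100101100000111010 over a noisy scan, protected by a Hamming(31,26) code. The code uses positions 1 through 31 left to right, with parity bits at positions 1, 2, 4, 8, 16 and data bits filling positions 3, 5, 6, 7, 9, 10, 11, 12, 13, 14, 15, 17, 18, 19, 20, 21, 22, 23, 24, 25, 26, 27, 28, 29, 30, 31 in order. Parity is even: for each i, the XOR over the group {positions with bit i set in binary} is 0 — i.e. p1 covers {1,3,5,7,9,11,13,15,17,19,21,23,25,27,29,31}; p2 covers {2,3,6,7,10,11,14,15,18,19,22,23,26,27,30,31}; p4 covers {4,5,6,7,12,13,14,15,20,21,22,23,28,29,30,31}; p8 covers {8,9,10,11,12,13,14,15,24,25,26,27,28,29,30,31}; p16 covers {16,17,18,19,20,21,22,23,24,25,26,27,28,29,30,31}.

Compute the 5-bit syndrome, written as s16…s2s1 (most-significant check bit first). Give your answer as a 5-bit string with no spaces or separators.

10001

s1 (pos 1,3,5,7,9,11,13,15,17,19,21,23,25,27,29,31): 0⊕0⊕0⊕1⊕0⊕0⊕1⊕0⊕1⊕1⊕0⊕0⊕0⊕1⊕0⊕0 = 1
s2 (pos 2,3,6,7,10,11,14,15,18,19,22,23,26,27,30,31): 1⊕0⊕1⊕1⊕0⊕0⊕1⊕0⊕0⊕1⊕0⊕0⊕1⊕1⊕1⊕0 = 0
s4 (pos 4,5,6,7,12,13,14,15,20,21,22,23,28,29,30,31): 1⊕0⊕1⊕1⊕0⊕1⊕1⊕0⊕1⊕0⊕0⊕0⊕1⊕0⊕1⊕0 = 0
s8 (pos 8,9,10,11,12,13,14,15,24,25,26,27,28,29,30,31): 0⊕0⊕0⊕0⊕0⊕1⊕1⊕0⊕0⊕0⊕1⊕1⊕1⊕0⊕1⊕0 = 0
s16 (pos 16,17,18,19,20,21,22,23,24,25,26,27,28,29,30,31): 0⊕1⊕0⊕1⊕1⊕0⊕0⊕0⊕0⊕0⊕1⊕1⊕1⊕0⊕1⊕0 = 1
Syndrome s16…s1 = 10001 → error at position 17.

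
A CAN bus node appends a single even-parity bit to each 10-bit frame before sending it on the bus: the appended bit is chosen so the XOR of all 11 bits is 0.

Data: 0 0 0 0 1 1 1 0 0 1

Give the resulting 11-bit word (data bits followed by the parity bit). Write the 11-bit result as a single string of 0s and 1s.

00001110010

XOR of the 10 data bits: 0⊕0⊕0⊕0⊕1⊕1⊕1⊕0⊕0⊕1 = 0
Parity bit = 0 (so all 11 bits XOR to 0).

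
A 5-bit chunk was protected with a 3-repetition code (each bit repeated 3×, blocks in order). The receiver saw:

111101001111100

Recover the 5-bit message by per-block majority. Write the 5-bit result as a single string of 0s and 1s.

11010

Block 1 (111): 3 ones → 1
Block 2 (101): 2 ones → 1
Block 3 (001): 1 one → 0
Block 4 (111): 3 ones → 1
Block 5 (100): 1 one → 0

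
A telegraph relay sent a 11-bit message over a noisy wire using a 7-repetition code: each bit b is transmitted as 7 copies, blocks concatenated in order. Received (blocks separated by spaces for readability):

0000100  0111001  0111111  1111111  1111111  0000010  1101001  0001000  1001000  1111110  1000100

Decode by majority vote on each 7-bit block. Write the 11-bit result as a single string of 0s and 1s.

Block 1 (0000100): 1 one → 0
Block 2 (0111001): 4 ones → 1
Block 3 (0111111): 6 ones → 1
Block 4 (1111111): 7 ones → 1
Block 5 (1111111): 7 ones → 1
Block 6 (0000010): 1 one → 0
Block 7 (1101001): 4 ones → 1
Block 8 (0001000): 1 one → 0
Block 9 (1001000): 2 ones → 0
Block 10 (1111110): 6 ones → 1
Block 11 (1000100): 2 ones → 0

01111010010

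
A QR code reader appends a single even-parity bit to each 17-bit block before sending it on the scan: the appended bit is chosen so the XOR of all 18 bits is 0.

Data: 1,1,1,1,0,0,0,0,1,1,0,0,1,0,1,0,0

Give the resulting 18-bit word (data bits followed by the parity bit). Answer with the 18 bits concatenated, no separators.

111100001100101000

XOR of the 17 data bits: 1⊕1⊕1⊕1⊕0⊕0⊕0⊕0⊕1⊕1⊕0⊕0⊕1⊕0⊕1⊕0⊕0 = 0
Parity bit = 0 (so all 18 bits XOR to 0).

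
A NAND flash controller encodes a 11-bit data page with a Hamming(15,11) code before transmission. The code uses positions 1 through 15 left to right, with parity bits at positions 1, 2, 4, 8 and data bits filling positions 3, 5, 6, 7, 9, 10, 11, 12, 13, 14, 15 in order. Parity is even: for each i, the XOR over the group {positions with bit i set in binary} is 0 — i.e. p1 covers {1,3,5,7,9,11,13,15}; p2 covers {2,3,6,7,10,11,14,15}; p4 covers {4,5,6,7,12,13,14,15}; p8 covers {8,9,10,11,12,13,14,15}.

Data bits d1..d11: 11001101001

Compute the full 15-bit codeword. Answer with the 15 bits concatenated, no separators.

011110001101001

Place data at non-parity positions: p1 p2 1 p4 1 0 0 p8 1 1 0 1 0 0 1
p1 (pos 1,3,5,7,9,11,13,15): XOR of data positions = 1⊕1⊕0⊕1⊕0⊕0⊕1 = 0
p2 (pos 2,3,6,7,10,11,14,15): XOR of data positions = 1⊕0⊕0⊕1⊕0⊕0⊕1 = 1
p4 (pos 4,5,6,7,12,13,14,15): XOR of data positions = 1⊕0⊕0⊕1⊕0⊕0⊕1 = 1
p8 (pos 8,9,10,11,12,13,14,15): XOR of data positions = 1⊕1⊕0⊕1⊕0⊕0⊕1 = 0
Codeword: 011110001101001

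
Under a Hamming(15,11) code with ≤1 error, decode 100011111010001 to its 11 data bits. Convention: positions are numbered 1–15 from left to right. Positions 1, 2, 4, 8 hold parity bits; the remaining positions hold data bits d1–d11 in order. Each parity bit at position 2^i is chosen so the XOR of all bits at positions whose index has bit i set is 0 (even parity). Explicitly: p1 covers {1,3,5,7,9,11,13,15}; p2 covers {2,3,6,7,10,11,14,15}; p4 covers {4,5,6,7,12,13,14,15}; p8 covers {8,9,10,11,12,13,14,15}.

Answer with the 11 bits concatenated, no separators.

s1 (pos 1,3,5,7,9,11,13,15): 1⊕0⊕1⊕1⊕1⊕1⊕0⊕1 = 0
s2 (pos 2,3,6,7,10,11,14,15): 0⊕0⊕1⊕1⊕0⊕1⊕0⊕1 = 0
s4 (pos 4,5,6,7,12,13,14,15): 0⊕1⊕1⊕1⊕0⊕0⊕0⊕1 = 0
s8 (pos 8,9,10,11,12,13,14,15): 1⊕1⊕0⊕1⊕0⊕0⊕0⊕1 = 0
Syndrome s8…s1 = 0000 → no error.
Read data bits from positions 3,5,6,7,9,10,11,12,13,14,15: 01111010001

01111010001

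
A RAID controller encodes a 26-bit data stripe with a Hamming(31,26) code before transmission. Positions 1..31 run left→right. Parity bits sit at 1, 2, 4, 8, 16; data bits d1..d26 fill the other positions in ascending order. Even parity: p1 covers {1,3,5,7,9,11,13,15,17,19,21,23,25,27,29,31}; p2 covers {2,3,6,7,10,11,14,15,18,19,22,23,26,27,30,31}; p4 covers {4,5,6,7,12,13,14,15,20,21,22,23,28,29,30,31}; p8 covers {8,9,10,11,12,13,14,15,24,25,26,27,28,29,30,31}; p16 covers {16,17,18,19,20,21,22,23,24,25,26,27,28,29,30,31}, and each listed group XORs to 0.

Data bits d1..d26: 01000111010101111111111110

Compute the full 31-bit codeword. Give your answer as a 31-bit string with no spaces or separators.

1100100101110101101111111111110

Place data at non-parity positions: p1 p2 0 p4 1 0 0 p8 0 1 1 1 0 1 0 p16 1 0 1 1 1 1 1 1 1 1 1 1 1 1 0
p1 (pos 1,3,5,7,9,11,13,15,17,19,21,23,25,27,29,31): XOR of data positions = 0⊕1⊕0⊕0⊕1⊕0⊕0⊕1⊕1⊕1⊕1⊕1⊕1⊕1⊕0 = 1
p2 (pos 2,3,6,7,10,11,14,15,18,19,22,23,26,27,30,31): XOR of data positions = 0⊕0⊕0⊕1⊕1⊕1⊕0⊕0⊕1⊕1⊕1⊕1⊕1⊕1⊕0 = 1
p4 (pos 4,5,6,7,12,13,14,15,20,21,22,23,28,29,30,31): XOR of data positions = 1⊕0⊕0⊕1⊕0⊕1⊕0⊕1⊕1⊕1⊕1⊕1⊕1⊕1⊕0 = 0
p8 (pos 8,9,10,11,12,13,14,15,24,25,26,27,28,29,30,31): XOR of data positions = 0⊕1⊕1⊕1⊕0⊕1⊕0⊕1⊕1⊕1⊕1⊕1⊕1⊕1⊕0 = 1
p16 (pos 16,17,18,19,20,21,22,23,24,25,26,27,28,29,30,31): XOR of data positions = 1⊕0⊕1⊕1⊕1⊕1⊕1⊕1⊕1⊕1⊕1⊕1⊕1⊕1⊕0 = 1
Codeword: 1100100101110101101111111111110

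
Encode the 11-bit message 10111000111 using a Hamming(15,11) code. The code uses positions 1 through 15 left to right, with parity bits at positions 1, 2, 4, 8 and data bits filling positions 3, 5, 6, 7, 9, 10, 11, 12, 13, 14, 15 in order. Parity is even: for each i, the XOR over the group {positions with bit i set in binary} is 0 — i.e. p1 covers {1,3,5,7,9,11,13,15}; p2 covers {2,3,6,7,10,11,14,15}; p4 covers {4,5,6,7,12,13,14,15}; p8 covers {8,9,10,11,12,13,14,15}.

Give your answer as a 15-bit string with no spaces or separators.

111101101000111

Place data at non-parity positions: p1 p2 1 p4 0 1 1 p8 1 0 0 0 1 1 1
p1 (pos 1,3,5,7,9,11,13,15): XOR of data positions = 1⊕0⊕1⊕1⊕0⊕1⊕1 = 1
p2 (pos 2,3,6,7,10,11,14,15): XOR of data positions = 1⊕1⊕1⊕0⊕0⊕1⊕1 = 1
p4 (pos 4,5,6,7,12,13,14,15): XOR of data positions = 0⊕1⊕1⊕0⊕1⊕1⊕1 = 1
p8 (pos 8,9,10,11,12,13,14,15): XOR of data positions = 1⊕0⊕0⊕0⊕1⊕1⊕1 = 0
Codeword: 111101101000111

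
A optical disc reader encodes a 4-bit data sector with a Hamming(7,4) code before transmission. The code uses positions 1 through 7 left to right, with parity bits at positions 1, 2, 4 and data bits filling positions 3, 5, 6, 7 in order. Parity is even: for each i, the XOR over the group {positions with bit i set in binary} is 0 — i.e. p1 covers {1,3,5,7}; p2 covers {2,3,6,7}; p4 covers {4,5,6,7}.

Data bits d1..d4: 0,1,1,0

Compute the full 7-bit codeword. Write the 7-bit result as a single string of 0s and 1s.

1100110

Place data at non-parity positions: p1 p2 0 p4 1 1 0
p1 (pos 1,3,5,7): XOR of data positions = 0⊕1⊕0 = 1
p2 (pos 2,3,6,7): XOR of data positions = 0⊕1⊕0 = 1
p4 (pos 4,5,6,7): XOR of data positions = 1⊕1⊕0 = 0
Codeword: 1100110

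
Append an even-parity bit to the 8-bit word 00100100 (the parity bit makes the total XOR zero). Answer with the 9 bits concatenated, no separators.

001001000

XOR of the 8 data bits: 0⊕0⊕1⊕0⊕0⊕1⊕0⊕0 = 0
Parity bit = 0 (so all 9 bits XOR to 0).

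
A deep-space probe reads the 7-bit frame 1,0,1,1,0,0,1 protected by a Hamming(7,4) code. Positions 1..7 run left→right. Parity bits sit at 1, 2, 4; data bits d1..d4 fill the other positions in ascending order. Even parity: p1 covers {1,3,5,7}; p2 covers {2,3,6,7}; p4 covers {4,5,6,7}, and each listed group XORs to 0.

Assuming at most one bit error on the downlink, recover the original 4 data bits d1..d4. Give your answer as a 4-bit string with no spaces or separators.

s1 (pos 1,3,5,7): 1⊕1⊕0⊕1 = 1
s2 (pos 2,3,6,7): 0⊕1⊕0⊕1 = 0
s4 (pos 4,5,6,7): 1⊕0⊕0⊕1 = 0
Syndrome s4…s1 = 001 → error at position 1.
Flip position 1: 1011001 → 0011001
Read data bits from positions 3,5,6,7: 1001

1001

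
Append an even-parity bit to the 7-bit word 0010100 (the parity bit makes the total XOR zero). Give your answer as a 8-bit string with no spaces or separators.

XOR of the 7 data bits: 0⊕0⊕1⊕0⊕1⊕0⊕0 = 0
Parity bit = 0 (so all 8 bits XOR to 0).

00101000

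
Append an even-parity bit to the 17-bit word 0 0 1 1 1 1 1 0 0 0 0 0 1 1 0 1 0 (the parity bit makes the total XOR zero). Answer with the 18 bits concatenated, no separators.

XOR of the 17 data bits: 0⊕0⊕1⊕1⊕1⊕1⊕1⊕0⊕0⊕0⊕0⊕0⊕1⊕1⊕0⊕1⊕0 = 0
Parity bit = 0 (so all 18 bits XOR to 0).

001111100000110100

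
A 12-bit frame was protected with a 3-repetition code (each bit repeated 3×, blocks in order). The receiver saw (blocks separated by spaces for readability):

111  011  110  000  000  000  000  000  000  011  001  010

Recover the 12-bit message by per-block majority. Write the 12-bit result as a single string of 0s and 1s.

111000000100

Block 1 (111): 3 ones → 1
Block 2 (011): 2 ones → 1
Block 3 (110): 2 ones → 1
Block 4 (000): 0 ones → 0
Block 5 (000): 0 ones → 0
Block 6 (000): 0 ones → 0
Block 7 (000): 0 ones → 0
Block 8 (000): 0 ones → 0
Block 9 (000): 0 ones → 0
Block 10 (011): 2 ones → 1
Block 11 (001): 1 one → 0
Block 12 (010): 1 one → 0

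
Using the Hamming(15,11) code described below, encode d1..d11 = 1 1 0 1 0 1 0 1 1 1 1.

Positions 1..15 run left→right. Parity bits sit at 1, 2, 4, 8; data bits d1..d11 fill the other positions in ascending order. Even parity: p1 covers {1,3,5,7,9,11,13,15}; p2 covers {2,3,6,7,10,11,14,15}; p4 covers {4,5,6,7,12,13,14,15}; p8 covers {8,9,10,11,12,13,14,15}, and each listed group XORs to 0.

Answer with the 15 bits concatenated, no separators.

111010110101111

Place data at non-parity positions: p1 p2 1 p4 1 0 1 p8 0 1 0 1 1 1 1
p1 (pos 1,3,5,7,9,11,13,15): XOR of data positions = 1⊕1⊕1⊕0⊕0⊕1⊕1 = 1
p2 (pos 2,3,6,7,10,11,14,15): XOR of data positions = 1⊕0⊕1⊕1⊕0⊕1⊕1 = 1
p4 (pos 4,5,6,7,12,13,14,15): XOR of data positions = 1⊕0⊕1⊕1⊕1⊕1⊕1 = 0
p8 (pos 8,9,10,11,12,13,14,15): XOR of data positions = 0⊕1⊕0⊕1⊕1⊕1⊕1 = 1
Codeword: 111010110101111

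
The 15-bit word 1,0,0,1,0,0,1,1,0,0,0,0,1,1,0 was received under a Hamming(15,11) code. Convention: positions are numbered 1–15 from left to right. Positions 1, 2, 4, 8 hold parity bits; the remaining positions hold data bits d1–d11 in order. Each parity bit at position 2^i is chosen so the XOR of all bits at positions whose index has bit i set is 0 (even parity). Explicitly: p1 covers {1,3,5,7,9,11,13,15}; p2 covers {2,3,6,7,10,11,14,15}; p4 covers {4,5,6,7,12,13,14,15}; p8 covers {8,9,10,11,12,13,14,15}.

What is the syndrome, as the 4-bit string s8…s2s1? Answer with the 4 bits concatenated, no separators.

1001

s1 (pos 1,3,5,7,9,11,13,15): 1⊕0⊕0⊕1⊕0⊕0⊕1⊕0 = 1
s2 (pos 2,3,6,7,10,11,14,15): 0⊕0⊕0⊕1⊕0⊕0⊕1⊕0 = 0
s4 (pos 4,5,6,7,12,13,14,15): 1⊕0⊕0⊕1⊕0⊕1⊕1⊕0 = 0
s8 (pos 8,9,10,11,12,13,14,15): 1⊕0⊕0⊕0⊕0⊕1⊕1⊕0 = 1
Syndrome s8…s1 = 1001 → error at position 9.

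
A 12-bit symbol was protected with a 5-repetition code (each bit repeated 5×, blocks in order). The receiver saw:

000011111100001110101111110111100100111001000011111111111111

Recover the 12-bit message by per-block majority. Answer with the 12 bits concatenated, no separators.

Block 1 (00001): 1 one → 0
Block 2 (11111): 5 ones → 1
Block 3 (00001): 1 one → 0
Block 4 (11010): 3 ones → 1
Block 5 (11111): 5 ones → 1
Block 6 (10111): 4 ones → 1
Block 7 (10010): 2 ones → 0
Block 8 (01110): 3 ones → 1
Block 9 (01000): 1 one → 0
Block 10 (01111): 4 ones → 1
Block 11 (11111): 5 ones → 1
Block 12 (11111): 5 ones → 1

010111010111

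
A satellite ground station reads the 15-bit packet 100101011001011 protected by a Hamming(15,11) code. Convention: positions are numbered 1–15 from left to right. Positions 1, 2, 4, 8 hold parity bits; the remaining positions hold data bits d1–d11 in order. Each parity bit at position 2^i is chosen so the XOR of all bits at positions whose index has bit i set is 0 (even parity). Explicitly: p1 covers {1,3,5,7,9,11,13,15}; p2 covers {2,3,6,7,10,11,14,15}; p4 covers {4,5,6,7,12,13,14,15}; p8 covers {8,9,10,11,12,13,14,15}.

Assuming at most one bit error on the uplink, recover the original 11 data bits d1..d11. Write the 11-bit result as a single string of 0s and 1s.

s1 (pos 1,3,5,7,9,11,13,15): 1⊕0⊕0⊕0⊕1⊕0⊕0⊕1 = 1
s2 (pos 2,3,6,7,10,11,14,15): 0⊕0⊕1⊕0⊕0⊕0⊕1⊕1 = 1
s4 (pos 4,5,6,7,12,13,14,15): 1⊕0⊕1⊕0⊕1⊕0⊕1⊕1 = 1
s8 (pos 8,9,10,11,12,13,14,15): 1⊕1⊕0⊕0⊕1⊕0⊕1⊕1 = 1
Syndrome s8…s1 = 1111 → error at position 15.
Flip position 15: 100101011001011 → 100101011001010
Read data bits from positions 3,5,6,7,9,10,11,12,13,14,15: 00101001010

00101001010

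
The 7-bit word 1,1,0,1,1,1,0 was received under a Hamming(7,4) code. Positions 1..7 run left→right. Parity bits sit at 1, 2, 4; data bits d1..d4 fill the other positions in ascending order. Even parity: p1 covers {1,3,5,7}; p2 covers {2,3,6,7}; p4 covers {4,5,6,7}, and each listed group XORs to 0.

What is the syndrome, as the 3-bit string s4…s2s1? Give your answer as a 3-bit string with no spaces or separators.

100

s1 (pos 1,3,5,7): 1⊕0⊕1⊕0 = 0
s2 (pos 2,3,6,7): 1⊕0⊕1⊕0 = 0
s4 (pos 4,5,6,7): 1⊕1⊕1⊕0 = 1
Syndrome s4…s1 = 100 → error at position 4.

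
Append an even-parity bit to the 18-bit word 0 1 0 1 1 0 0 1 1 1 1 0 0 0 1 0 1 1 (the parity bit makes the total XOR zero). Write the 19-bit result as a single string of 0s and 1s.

0101100111100010110

XOR of the 18 data bits: 0⊕1⊕0⊕1⊕1⊕0⊕0⊕1⊕1⊕1⊕1⊕0⊕0⊕0⊕1⊕0⊕1⊕1 = 0
Parity bit = 0 (so all 19 bits XOR to 0).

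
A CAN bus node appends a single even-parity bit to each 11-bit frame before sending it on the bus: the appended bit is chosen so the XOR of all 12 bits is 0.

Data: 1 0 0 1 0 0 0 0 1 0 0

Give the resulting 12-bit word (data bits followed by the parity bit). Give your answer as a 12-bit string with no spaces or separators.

XOR of the 11 data bits: 1⊕0⊕0⊕1⊕0⊕0⊕0⊕0⊕1⊕0⊕0 = 1
Parity bit = 1 (so all 12 bits XOR to 0).

100100001001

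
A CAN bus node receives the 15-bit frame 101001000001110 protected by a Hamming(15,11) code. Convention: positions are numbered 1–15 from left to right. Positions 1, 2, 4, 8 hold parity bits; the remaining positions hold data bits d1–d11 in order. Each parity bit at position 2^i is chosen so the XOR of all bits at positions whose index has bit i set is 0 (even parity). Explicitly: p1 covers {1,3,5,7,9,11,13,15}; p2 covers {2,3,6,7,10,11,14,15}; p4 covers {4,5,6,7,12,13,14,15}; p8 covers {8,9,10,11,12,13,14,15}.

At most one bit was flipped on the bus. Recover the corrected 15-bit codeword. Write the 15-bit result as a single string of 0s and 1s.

s1 (pos 1,3,5,7,9,11,13,15): 1⊕1⊕0⊕0⊕0⊕0⊕1⊕0 = 1
s2 (pos 2,3,6,7,10,11,14,15): 0⊕1⊕1⊕0⊕0⊕0⊕1⊕0 = 1
s4 (pos 4,5,6,7,12,13,14,15): 0⊕0⊕1⊕0⊕1⊕1⊕1⊕0 = 0
s8 (pos 8,9,10,11,12,13,14,15): 0⊕0⊕0⊕0⊕1⊕1⊕1⊕0 = 1
Syndrome s8…s1 = 1011 → error at position 11.
Flip position 11: 101001000001110 → 101001000011110

101001000011110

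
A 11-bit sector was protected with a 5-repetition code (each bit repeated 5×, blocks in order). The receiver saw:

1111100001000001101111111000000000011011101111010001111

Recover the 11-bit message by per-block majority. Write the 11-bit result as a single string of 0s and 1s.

Block 1 (11111): 5 ones → 1
Block 2 (00001): 1 one → 0
Block 3 (00000): 0 ones → 0
Block 4 (11011): 4 ones → 1
Block 5 (11111): 5 ones → 1
Block 6 (00000): 0 ones → 0
Block 7 (00000): 0 ones → 0
Block 8 (11011): 4 ones → 1
Block 9 (10111): 4 ones → 1
Block 10 (10100): 2 ones → 0
Block 11 (01111): 4 ones → 1

10011001101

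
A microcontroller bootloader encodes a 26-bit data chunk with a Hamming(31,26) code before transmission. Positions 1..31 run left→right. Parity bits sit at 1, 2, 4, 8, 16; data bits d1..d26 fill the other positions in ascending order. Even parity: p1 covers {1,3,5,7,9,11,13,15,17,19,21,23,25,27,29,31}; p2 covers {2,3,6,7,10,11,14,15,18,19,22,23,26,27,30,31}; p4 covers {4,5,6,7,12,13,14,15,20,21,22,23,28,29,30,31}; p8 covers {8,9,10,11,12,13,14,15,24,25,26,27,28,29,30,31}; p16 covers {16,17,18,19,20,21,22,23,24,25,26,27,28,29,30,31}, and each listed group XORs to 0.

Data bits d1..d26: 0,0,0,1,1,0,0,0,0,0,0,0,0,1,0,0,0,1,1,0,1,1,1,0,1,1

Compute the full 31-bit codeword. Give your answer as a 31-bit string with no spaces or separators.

0101001110000000001000110111011

Place data at non-parity positions: p1 p2 0 p4 0 0 1 p8 1 0 0 0 0 0 0 p16 0 0 1 0 0 0 1 1 0 1 1 1 0 1 1
p1 (pos 1,3,5,7,9,11,13,15,17,19,21,23,25,27,29,31): XOR of data positions = 0⊕0⊕1⊕1⊕0⊕0⊕0⊕0⊕1⊕0⊕1⊕0⊕1⊕0⊕1 = 0
p2 (pos 2,3,6,7,10,11,14,15,18,19,22,23,26,27,30,31): XOR of data positions = 0⊕0⊕1⊕0⊕0⊕0⊕0⊕0⊕1⊕0⊕1⊕1⊕1⊕1⊕1 = 1
p4 (pos 4,5,6,7,12,13,14,15,20,21,22,23,28,29,30,31): XOR of data positions = 0⊕0⊕1⊕0⊕0⊕0⊕0⊕0⊕0⊕0⊕1⊕1⊕0⊕1⊕1 = 1
p8 (pos 8,9,10,11,12,13,14,15,24,25,26,27,28,29,30,31): XOR of data positions = 1⊕0⊕0⊕0⊕0⊕0⊕0⊕1⊕0⊕1⊕1⊕1⊕0⊕1⊕1 = 1
p16 (pos 16,17,18,19,20,21,22,23,24,25,26,27,28,29,30,31): XOR of data positions = 0⊕0⊕1⊕0⊕0⊕0⊕1⊕1⊕0⊕1⊕1⊕1⊕0⊕1⊕1 = 0
Codeword: 0101001110000000001000110111011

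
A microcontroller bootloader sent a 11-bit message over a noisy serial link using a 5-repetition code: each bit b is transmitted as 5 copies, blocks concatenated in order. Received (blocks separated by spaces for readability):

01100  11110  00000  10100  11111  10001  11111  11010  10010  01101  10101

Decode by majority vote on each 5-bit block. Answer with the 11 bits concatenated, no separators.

Block 1 (01100): 2 ones → 0
Block 2 (11110): 4 ones → 1
Block 3 (00000): 0 ones → 0
Block 4 (10100): 2 ones → 0
Block 5 (11111): 5 ones → 1
Block 6 (10001): 2 ones → 0
Block 7 (11111): 5 ones → 1
Block 8 (11010): 3 ones → 1
Block 9 (10010): 2 ones → 0
Block 10 (01101): 3 ones → 1
Block 11 (10101): 3 ones → 1

01001011011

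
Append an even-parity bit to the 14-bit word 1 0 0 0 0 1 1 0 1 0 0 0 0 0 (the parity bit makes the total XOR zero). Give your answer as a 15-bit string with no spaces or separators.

XOR of the 14 data bits: 1⊕0⊕0⊕0⊕0⊕1⊕1⊕0⊕1⊕0⊕0⊕0⊕0⊕0 = 0
Parity bit = 0 (so all 15 bits XOR to 0).

100001101000000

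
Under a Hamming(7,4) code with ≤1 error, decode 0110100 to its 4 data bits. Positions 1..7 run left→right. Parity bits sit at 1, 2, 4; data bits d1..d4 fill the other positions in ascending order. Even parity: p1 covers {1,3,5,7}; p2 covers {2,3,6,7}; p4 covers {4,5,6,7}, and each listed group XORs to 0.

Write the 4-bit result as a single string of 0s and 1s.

s1 (pos 1,3,5,7): 0⊕1⊕1⊕0 = 0
s2 (pos 2,3,6,7): 1⊕1⊕0⊕0 = 0
s4 (pos 4,5,6,7): 0⊕1⊕0⊕0 = 1
Syndrome s4…s1 = 100 → error at position 4.
Flip position 4: 0110100 → 0111100
Read data bits from positions 3,5,6,7: 1100

1100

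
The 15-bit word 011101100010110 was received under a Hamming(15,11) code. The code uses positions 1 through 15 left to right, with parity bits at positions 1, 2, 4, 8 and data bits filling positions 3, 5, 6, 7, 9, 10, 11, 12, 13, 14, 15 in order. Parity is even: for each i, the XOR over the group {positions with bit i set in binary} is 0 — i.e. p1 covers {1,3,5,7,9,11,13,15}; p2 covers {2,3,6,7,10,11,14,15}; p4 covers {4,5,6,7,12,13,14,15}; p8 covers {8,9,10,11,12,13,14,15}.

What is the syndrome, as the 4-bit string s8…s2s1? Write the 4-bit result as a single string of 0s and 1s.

s1 (pos 1,3,5,7,9,11,13,15): 0⊕1⊕0⊕1⊕0⊕1⊕1⊕0 = 0
s2 (pos 2,3,6,7,10,11,14,15): 1⊕1⊕1⊕1⊕0⊕1⊕1⊕0 = 0
s4 (pos 4,5,6,7,12,13,14,15): 1⊕0⊕1⊕1⊕0⊕1⊕1⊕0 = 1
s8 (pos 8,9,10,11,12,13,14,15): 0⊕0⊕0⊕1⊕0⊕1⊕1⊕0 = 1
Syndrome s8…s1 = 1100 → error at position 12.

1100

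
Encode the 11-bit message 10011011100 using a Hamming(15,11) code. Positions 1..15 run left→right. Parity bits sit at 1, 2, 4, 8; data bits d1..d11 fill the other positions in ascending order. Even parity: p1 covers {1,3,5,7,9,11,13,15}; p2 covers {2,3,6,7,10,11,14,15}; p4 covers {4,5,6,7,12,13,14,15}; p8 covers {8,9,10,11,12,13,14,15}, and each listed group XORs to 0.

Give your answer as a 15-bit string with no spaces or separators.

Place data at non-parity positions: p1 p2 1 p4 0 0 1 p8 1 0 1 1 1 0 0
p1 (pos 1,3,5,7,9,11,13,15): XOR of data positions = 1⊕0⊕1⊕1⊕1⊕1⊕0 = 1
p2 (pos 2,3,6,7,10,11,14,15): XOR of data positions = 1⊕0⊕1⊕0⊕1⊕0⊕0 = 1
p4 (pos 4,5,6,7,12,13,14,15): XOR of data positions = 0⊕0⊕1⊕1⊕1⊕0⊕0 = 1
p8 (pos 8,9,10,11,12,13,14,15): XOR of data positions = 1⊕0⊕1⊕1⊕1⊕0⊕0 = 0
Codeword: 111100101011100

111100101011100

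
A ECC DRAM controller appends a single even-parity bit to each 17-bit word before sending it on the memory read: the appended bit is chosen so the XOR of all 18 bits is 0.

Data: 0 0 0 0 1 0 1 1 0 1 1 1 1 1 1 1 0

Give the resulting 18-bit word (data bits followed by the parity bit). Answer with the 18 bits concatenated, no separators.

000010110111111100

XOR of the 17 data bits: 0⊕0⊕0⊕0⊕1⊕0⊕1⊕1⊕0⊕1⊕1⊕1⊕1⊕1⊕1⊕1⊕0 = 0
Parity bit = 0 (so all 18 bits XOR to 0).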